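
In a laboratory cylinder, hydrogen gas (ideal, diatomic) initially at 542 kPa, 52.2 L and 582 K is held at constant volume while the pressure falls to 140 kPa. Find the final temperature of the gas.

150 K

Isochoric: V stays 52.2 L; P/T = const ⇒ T₂ = 150 K, P₂ = 140 kPa.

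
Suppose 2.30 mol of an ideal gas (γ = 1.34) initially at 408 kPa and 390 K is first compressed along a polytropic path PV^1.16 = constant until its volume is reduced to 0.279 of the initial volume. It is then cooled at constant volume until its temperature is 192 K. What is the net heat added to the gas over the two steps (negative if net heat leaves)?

-21700 J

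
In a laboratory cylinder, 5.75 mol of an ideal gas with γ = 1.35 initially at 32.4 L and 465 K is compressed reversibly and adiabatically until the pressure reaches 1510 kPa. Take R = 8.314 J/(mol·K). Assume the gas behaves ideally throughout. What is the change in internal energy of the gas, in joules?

14400 J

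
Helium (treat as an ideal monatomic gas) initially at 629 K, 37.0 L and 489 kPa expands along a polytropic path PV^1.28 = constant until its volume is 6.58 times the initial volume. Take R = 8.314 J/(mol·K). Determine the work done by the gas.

n = P₁V₁/(RT₁) = 489×37.0/(8.314×629) = 3.46 mol.
Polytropic n=1.28: T₂ = T₁(V₁/V₂)^(n−1) = 629×(0.152)^0.28 = 371 K; P₂ = P₁(V₁/V₂)^n = 43.9 kPa.
W = (P₁V₁−P₂V₂)/(n−1) = (489×37.0−43.9×243)/0.28 = 26500 J.

26500 J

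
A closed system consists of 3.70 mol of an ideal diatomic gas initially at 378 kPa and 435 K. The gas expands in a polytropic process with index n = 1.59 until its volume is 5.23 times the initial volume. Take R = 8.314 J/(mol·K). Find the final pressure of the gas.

V₁ = nRT₁/P₁ = 3.70×8.314×435/378 = 35.4 L.
Polytropic n=1.59: T₂ = T₁(V₁/V₂)^(n−1) = 435×(0.191)^0.59 = 164 K; P₂ = P₁(V₁/V₂)^n = 27.2 kPa.

27.2 kPa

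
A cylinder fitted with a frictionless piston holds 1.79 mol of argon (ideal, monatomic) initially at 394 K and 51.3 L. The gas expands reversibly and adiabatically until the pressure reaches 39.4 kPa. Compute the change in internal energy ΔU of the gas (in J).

P₁ = nRT₁/V₁ = 1.79×8.314×394/51.3 = 114 kPa.
Adiabatic: T₂/T₁ = (P₂/P₁)^((γ−1)/γ) ⇒ T₂ = 394×(0.345)^0.400 = 257 K; V₂ = 97.2 L.
For an ideal gas ΔU = nCvΔT with Cv = (3/2)R = 12.5 J/(mol·K).
ΔU = 1.79×12.5×(257−394) = -3050 J.

-3050 J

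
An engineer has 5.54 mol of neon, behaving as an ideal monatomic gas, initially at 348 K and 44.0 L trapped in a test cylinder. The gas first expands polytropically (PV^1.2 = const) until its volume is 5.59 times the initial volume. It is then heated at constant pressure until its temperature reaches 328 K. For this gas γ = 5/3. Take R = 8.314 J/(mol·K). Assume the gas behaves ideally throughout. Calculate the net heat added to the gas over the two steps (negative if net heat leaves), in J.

25700 J

P₁ = nRT₁/V₁ = 5.54×8.314×348/44.0 = 364 kPa.
Step 1 — Polytropic n=1.2: T₂ = T₁(V₁/V₂)^(n−1) = 348×(0.179)^0.20 = 247 K; P₂ = P₁(V₁/V₂)^n = 46.2 kPa.
W = (P₁V₁−P₂V₂)/(n−1) = (364×44.0−46.2×246)/0.20 = 23300 J.
ΔU = nCvΔT = 5.54×12.5×(247−348) = -7000 J.
Q = ΔU + W = 16300 J.
State after step 1: P = 46.2 kPa, V = 246 L, T = 247 K.
Step 2 — Isobaric: P stays 46.2 kPa; V/T = const ⇒ T₂ = 328 K, V₂ = 327 L.
W = PΔV = 46.2×(327−246) kPa·L = 3750 J.
ΔU = nCvΔT = 5.54×12.5×(328−247) = 5620 J.
Q = ΔU + W = nCpΔT = 9370 J.
Net over both steps: W = 27100 J, Q = 25700 J, ΔU = -1380 J.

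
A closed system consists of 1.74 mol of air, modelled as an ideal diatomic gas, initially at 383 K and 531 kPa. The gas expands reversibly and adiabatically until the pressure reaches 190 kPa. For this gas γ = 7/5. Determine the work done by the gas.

3520 J

V₁ = nRT₁/P₁ = 1.74×8.314×383/531 = 10.4 L.
Adiabatic: T₂/T₁ = (P₂/P₁)^((γ−1)/γ) ⇒ T₂ = 383×(0.358)^0.286 = 286 K; V₂ = 21.7 L.
ΔU = nCvΔT = 1.74×20.8×(286−383) = -3520 J.
Q = 0 for an adiabatic process, so W = −ΔU = 3520 J.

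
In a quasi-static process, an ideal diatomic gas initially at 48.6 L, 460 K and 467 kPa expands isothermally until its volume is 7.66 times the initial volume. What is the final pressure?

61.0 kPa

Isothermal: T stays 460 K; PV = const ⇒ V₂ = 372 L, P₂ = 61.0 kPa.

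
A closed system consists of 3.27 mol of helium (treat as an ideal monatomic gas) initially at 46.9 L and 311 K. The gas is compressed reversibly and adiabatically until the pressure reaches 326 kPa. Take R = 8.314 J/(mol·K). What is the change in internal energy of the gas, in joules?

P₁ = nRT₁/V₁ = 3.27×8.314×311/46.9 = 180 kPa.
Adiabatic: T₂/T₁ = (P₂/P₁)^((γ−1)/γ) ⇒ T₂ = 311×(1.81)^0.400 = 394 K; V₂ = 32.9 L.
For an ideal gas ΔU = nCvΔT with Cv = (3/2)R = 12.5 J/(mol·K).
ΔU = 3.27×12.5×(394−311) = 3390 J.

3390 J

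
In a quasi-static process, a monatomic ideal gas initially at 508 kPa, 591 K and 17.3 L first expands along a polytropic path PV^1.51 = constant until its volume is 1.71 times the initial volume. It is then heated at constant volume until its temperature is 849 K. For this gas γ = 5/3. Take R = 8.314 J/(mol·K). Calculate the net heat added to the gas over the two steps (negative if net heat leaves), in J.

9880 J

n = P₁V₁/(RT₁) = 508×17.3/(8.314×591) = 1.79 mol.
Step 1 — Polytropic n=1.51: T₂ = T₁(V₁/V₂)^(n−1) = 591×(0.585)^0.51 = 450 K; P₂ = P₁(V₁/V₂)^n = 226 kPa.
W = (P₁V₁−P₂V₂)/(n−1) = (508×17.3−226×29.6)/0.51 = 4120 J.
ΔU = nCvΔT = 1.79×12.5×(450−591) = -3160 J.
Q = ΔU + W = 969 J.
State after step 1: P = 226 kPa, V = 29.6 L, T = 450 K.
Step 2 — Isochoric: V stays 29.6 L; P/T = const ⇒ T₂ = 849 K, P₂ = 427 kPa.
W = 0 (no volume change).
ΔU = nCvΔT = 1.79×12.5×(849−450) = 8910 J.
Q = ΔU = 8910 J.
Net over both steps: W = 4120 J, Q = 9880 J, ΔU = 5750 J.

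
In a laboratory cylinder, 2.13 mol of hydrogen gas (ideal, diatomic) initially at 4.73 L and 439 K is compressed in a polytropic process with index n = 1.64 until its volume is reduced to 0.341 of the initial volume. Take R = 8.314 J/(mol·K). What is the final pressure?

9600 kPa

P₁ = nRT₁/V₁ = 2.13×8.314×439/4.73 = 1640 kPa.
Polytropic n=1.64: T₂ = T₁(V₁/V₂)^(n−1) = 439×(2.93)^0.64 = 874 K; P₂ = P₁(V₁/V₂)^n = 9600 kPa.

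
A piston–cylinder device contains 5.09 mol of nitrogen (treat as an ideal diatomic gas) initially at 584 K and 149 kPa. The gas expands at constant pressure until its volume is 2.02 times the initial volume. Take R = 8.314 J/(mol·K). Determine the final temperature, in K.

1180 K

V₁ = nRT₁/P₁ = 5.09×8.314×584/149 = 166 L.
Isobaric: P stays 149 kPa; V/T = const ⇒ T₂ = 1180 K, V₂ = 335 L.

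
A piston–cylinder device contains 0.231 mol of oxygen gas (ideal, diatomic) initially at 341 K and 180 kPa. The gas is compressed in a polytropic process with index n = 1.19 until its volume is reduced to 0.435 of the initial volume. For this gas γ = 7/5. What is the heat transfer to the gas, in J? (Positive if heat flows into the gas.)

-310 J

V₁ = nRT₁/P₁ = 0.231×8.314×341/180 = 3.64 L.
Polytropic n=1.19: T₂ = T₁(V₁/V₂)^(n−1) = 341×(2.30)^0.19 = 399 K; P₂ = P₁(V₁/V₂)^n = 485 kPa.
W = (P₁V₁−P₂V₂)/(n−1) = (180×3.64−485×1.58)/0.19 = -591 J.
ΔU = nCvΔT = 0.231×20.8×(399−341) = 281 J.
Q = ΔU + W = -310 J.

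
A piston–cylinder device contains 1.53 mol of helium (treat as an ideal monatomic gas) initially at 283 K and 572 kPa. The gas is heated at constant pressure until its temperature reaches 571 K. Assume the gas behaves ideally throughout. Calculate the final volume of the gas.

V₁ = nRT₁/P₁ = 1.53×8.314×283/572 = 6.29 L.
Isobaric: P stays 572 kPa; V/T = const ⇒ T₂ = 571 K, V₂ = 12.7 L.

12.7 L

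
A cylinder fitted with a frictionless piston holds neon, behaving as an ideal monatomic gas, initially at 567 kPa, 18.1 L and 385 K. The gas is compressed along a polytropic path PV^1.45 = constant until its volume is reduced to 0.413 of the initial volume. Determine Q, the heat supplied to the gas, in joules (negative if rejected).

-3620 J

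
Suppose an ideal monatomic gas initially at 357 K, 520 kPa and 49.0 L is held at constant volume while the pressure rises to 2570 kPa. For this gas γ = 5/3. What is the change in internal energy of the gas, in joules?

n = P₁V₁/(RT₁) = 520×49.0/(8.314×357) = 8.58 mol.
Isochoric: V stays 49.0 L; P/T = const ⇒ T₂ = 1760 K, P₂ = 2570 kPa.
For an ideal gas ΔU = nCvΔT with Cv = (3/2)R = 12.5 J/(mol·K).
ΔU = 8.58×12.5×(1760−357) = 151000 J.

151000 J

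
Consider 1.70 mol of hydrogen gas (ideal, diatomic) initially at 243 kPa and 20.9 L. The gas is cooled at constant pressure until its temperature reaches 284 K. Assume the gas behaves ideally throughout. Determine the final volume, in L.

16.5 L

T₁ = P₁V₁/(nR) = 243×20.9/(1.70×8.314) = 359 K.
Isobaric: P stays 243 kPa; V/T = const ⇒ T₂ = 284 K, V₂ = 16.5 L.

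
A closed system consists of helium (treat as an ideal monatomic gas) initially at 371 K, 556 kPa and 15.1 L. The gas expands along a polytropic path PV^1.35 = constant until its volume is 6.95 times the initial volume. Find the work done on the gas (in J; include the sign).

-11800 J

n = P₁V₁/(RT₁) = 556×15.1/(8.314×371) = 2.72 mol.
Polytropic n=1.35: T₂ = T₁(V₁/V₂)^(n−1) = 371×(0.144)^0.35 = 188 K; P₂ = P₁(V₁/V₂)^n = 40.6 kPa.
W = (P₁V₁−P₂V₂)/(n−1) = (556×15.1−40.6×105)/0.35 = 11800 J.
Work done on the gas = −W_by = -11800 J.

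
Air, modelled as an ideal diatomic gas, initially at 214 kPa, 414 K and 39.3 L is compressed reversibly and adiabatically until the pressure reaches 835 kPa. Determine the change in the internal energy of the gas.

n = P₁V₁/(RT₁) = 214×39.3/(8.314×414) = 2.44 mol.
Adiabatic: T₂/T₁ = (P₂/P₁)^((γ−1)/γ) ⇒ T₂ = 414×(3.90)^0.286 = 611 K; V₂ = 14.9 L.
For an ideal gas ΔU = nCvΔT with Cv = (5/2)R = 20.8 J/(mol·K).
ΔU = 2.44×20.8×(611−414) = 10000 J.

10000 J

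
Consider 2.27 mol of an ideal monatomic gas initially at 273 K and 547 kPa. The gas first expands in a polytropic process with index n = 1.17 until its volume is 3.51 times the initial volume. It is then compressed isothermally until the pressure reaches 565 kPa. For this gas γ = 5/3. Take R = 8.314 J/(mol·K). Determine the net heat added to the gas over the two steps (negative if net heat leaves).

V₁ = nRT₁/P₁ = 2.27×8.314×273/547 = 9.42 L.
Step 1 — Polytropic n=1.17: T₂ = T₁(V₁/V₂)^(n−1) = 273×(0.285)^0.17 = 221 K; P₂ = P₁(V₁/V₂)^n = 126 kPa.
W = (P₁V₁−P₂V₂)/(n−1) = (547×9.42−126×33.1)/0.17 = 5830 J.
ΔU = nCvΔT = 2.27×12.5×(221−273) = -1490 J.
Q = ΔU + W = 4340 J.
State after step 1: P = 126 kPa, V = 33.1 L, T = 221 K.
Step 2 — Isothermal: T stays 221 K; PV = const ⇒ V₂ = 7.37 L, P₂ = 565 kPa.
ΔU = 0 (ideal gas, T constant).
W = nRT ln(V₂/V₁) = 2.27×8.314×221×ln(0.223) = -6250 J.
Q = ΔU + W = -6250 J.
Net over both steps: W = -424 J, Q = -1910 J, ΔU = -1490 J.

-1910 J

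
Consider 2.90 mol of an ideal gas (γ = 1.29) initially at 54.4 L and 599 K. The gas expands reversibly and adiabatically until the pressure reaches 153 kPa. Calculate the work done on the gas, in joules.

-5800 J

P₁ = nRT₁/V₁ = 2.90×8.314×599/54.4 = 265 kPa.
Adiabatic: T₂/T₁ = (P₂/P₁)^((γ−1)/γ) ⇒ T₂ = 599×(0.576)^0.225 = 529 K; V₂ = 83.4 L.
ΔU = nCvΔT = 2.90×28.7×(529−599) = -5800 J.
Q = 0 for an adiabatic process, so W = −ΔU = 5800 J.
Work done on the gas = −W_by = -5800 J.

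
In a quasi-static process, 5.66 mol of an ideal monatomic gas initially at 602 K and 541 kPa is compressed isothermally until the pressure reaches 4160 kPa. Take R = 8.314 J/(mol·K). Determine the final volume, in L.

6.81 L

V₁ = nRT₁/P₁ = 5.66×8.314×602/541 = 52.4 L.
Isothermal: T stays 602 K; PV = const ⇒ V₂ = 6.81 L, P₂ = 4160 kPa.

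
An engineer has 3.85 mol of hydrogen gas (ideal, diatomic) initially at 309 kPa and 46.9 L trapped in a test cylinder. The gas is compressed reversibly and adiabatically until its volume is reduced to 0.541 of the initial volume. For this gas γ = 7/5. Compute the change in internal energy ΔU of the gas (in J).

10100 J

T₁ = P₁V₁/(nR) = 309×46.9/(3.85×8.314) = 453 K.
Adiabatic: TV^(γ−1) = const ⇒ T₂ = 453×(1.85)^0.400 = 579 K; PV^γ = const ⇒ P₂ = 730 kPa.
For an ideal gas ΔU = nCvΔT with Cv = (5/2)R = 20.8 J/(mol·K).
ΔU = 3.85×20.8×(579−453) = 10100 J.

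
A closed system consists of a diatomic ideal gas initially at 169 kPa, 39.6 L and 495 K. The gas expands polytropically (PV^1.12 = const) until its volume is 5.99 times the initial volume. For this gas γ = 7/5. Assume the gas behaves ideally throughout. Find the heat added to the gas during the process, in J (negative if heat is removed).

7550 J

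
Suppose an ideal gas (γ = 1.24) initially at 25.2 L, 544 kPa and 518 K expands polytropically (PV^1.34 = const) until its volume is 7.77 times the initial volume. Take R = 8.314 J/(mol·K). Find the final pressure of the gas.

34.9 kPa

Polytropic n=1.34: T₂ = T₁(V₁/V₂)^(n−1) = 518×(0.129)^0.34 = 258 K; P₂ = P₁(V₁/V₂)^n = 34.9 kPa.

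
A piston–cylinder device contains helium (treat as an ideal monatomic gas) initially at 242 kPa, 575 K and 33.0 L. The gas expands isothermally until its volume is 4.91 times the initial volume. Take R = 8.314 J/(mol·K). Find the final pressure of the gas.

Isothermal: T stays 575 K; PV = const ⇒ V₂ = 162 L, P₂ = 49.3 kPa.

49.3 kPa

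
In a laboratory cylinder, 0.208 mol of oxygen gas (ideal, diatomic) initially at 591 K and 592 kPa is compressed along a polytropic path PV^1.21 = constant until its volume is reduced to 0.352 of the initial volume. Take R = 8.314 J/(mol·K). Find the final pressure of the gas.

V₁ = nRT₁/P₁ = 0.208×8.314×591/592 = 1.73 L.
Polytropic n=1.21: T₂ = T₁(V₁/V₂)^(n−1) = 591×(2.84)^0.21 = 736 K; P₂ = P₁(V₁/V₂)^n = 2090 kPa.

2090 kPa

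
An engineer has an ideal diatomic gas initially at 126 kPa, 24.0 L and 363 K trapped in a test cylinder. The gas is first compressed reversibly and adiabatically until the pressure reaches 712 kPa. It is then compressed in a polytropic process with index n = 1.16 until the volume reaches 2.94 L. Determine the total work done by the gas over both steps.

n = P₁V₁/(RT₁) = 126×24.0/(8.314×363) = 1.00 mol.
Step 1 — Adiabatic: T₂/T₁ = (P₂/P₁)^((γ−1)/γ) ⇒ T₂ = 363×(5.65)^0.286 = 595 K; V₂ = 6.97 L.
ΔU = nCvΔT = 1.00×20.8×(595−363) = 4840 J.
Q = 0 for an adiabatic process, so W = −ΔU = -4840 J.
State after step 1: P = 712 kPa, V = 6.97 L, T = 595 K.
Step 2 — Polytropic n=1.16: T₂ = T₁(V₁/V₂)^(n−1) = 595×(2.37)^0.16 = 683 K; P₂ = P₁(V₁/V₂)^n = 1940 kPa.
W = (P₁V₁−P₂V₂)/(n−1) = (712×6.97−1940×2.94)/0.16 = -4590 J.
ΔU = nCvΔT = 1.00×20.8×(683−595) = 1840 J.
Q = ΔU + W = -2750 J.
Net over both steps: W = -9430 J, Q = -2750 J, ΔU = 6670 J.

-9430 J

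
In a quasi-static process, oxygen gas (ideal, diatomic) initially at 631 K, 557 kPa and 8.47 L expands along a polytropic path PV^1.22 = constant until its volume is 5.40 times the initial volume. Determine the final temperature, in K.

Polytropic n=1.22: T₂ = T₁(V₁/V₂)^(n−1) = 631×(0.185)^0.22 = 435 K; P₂ = P₁(V₁/V₂)^n = 71.2 kPa.

435 K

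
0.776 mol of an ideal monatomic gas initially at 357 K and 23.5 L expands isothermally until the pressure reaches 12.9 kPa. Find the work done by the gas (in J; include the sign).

4670 J

P₁ = nRT₁/V₁ = 0.776×8.314×357/23.5 = 98.0 kPa.
Isothermal: T stays 357 K; PV = const ⇒ V₂ = 179 L, P₂ = 12.9 kPa.
W = nRT ln(V₂/V₁) = 0.776×8.314×357×ln(7.60) = 4670 J.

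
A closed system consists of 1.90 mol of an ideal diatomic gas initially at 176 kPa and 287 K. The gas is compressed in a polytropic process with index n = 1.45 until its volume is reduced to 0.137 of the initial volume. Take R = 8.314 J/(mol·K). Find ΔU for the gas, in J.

16400 J

V₁ = nRT₁/P₁ = 1.90×8.314×287/176 = 25.8 L.
Polytropic n=1.45: T₂ = T₁(V₁/V₂)^(n−1) = 287×(7.30)^0.45 = 702 K; P₂ = P₁(V₁/V₂)^n = 3140 kPa.
For an ideal gas ΔU = nCvΔT with Cv = (5/2)R = 20.8 J/(mol·K).
ΔU = 1.90×20.8×(702−287) = 16400 J.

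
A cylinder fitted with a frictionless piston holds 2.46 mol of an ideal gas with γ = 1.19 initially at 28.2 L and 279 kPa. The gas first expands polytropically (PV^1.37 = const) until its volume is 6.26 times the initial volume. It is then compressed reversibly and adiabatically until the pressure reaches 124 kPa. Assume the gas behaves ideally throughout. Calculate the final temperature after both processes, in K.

256 K

T₁ = P₁V₁/(nR) = 279×28.2/(2.46×8.314) = 385 K.
Step 1 — Polytropic n=1.37: T₂ = T₁(V₁/V₂)^(n−1) = 385×(0.160)^0.37 = 195 K; P₂ = P₁(V₁/V₂)^n = 22.6 kPa.
W = (P₁V₁−P₂V₂)/(n−1) = (279×28.2−22.6×177)/0.37 = 10500 J.
ΔU = nCvΔT = 2.46×43.8×(195−385) = -20400 J.
Q = ΔU + W = -9930 J.
State after step 1: P = 22.6 kPa, V = 177 L, T = 195 K.
Step 2 — Adiabatic: T₂/T₁ = (P₂/P₁)^((γ−1)/γ) ⇒ T₂ = 195×(5.48)^0.160 = 256 K; V₂ = 42.2 L.
ΔU = nCvΔT = 2.46×43.8×(256−195) = 6560 J.
Q = 0 for an adiabatic process, so W = −ΔU = -6560 J.
Net over both steps: W = 3920 J, Q = -9930 J, ΔU = -13800 J.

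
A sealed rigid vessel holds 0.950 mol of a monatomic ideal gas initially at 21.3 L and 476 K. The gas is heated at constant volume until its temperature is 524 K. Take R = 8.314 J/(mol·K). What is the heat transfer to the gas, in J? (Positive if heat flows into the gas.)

569 J

P₁ = nRT₁/V₁ = 0.950×8.314×476/21.3 = 177 kPa.
Isochoric: V stays 21.3 L; P/T = const ⇒ T₂ = 524 K, P₂ = 194 kPa.
W = 0 (no volume change).
ΔU = nCvΔT = 0.950×12.5×(524−476) = 569 J.
Q = ΔU = 569 J.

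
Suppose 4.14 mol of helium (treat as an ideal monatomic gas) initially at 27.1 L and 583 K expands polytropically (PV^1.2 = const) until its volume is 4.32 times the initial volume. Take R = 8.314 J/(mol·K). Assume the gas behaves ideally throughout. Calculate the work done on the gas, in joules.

-25500 J

P₁ = nRT₁/V₁ = 4.14×8.314×583/27.1 = 740 kPa.
Polytropic n=1.2: T₂ = T₁(V₁/V₂)^(n−1) = 583×(0.231)^0.20 = 435 K; P₂ = P₁(V₁/V₂)^n = 128 kPa.
W = (P₁V₁−P₂V₂)/(n−1) = (740×27.1−128×117)/0.20 = 25500 J.
Work done on the gas = −W_by = -25500 J.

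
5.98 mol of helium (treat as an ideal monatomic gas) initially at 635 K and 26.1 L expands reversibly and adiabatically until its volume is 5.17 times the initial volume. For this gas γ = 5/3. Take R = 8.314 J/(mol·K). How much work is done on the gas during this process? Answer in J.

P₁ = nRT₁/V₁ = 5.98×8.314×635/26.1 = 1210 kPa.
Adiabatic: TV^(γ−1) = const ⇒ T₂ = 635×(0.193)^0.667 = 212 K; PV^γ = const ⇒ P₂ = 78.3 kPa.
ΔU = nCvΔT = 5.98×12.5×(212−635) = -31500 J.
Q = 0 for an adiabatic process, so W = −ΔU = 31500 J.
Work done on the gas = −W_by = -31500 J.

-31500 J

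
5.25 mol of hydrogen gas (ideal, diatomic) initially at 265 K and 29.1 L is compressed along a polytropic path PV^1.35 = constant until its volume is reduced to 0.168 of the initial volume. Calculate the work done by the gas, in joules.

P₁ = nRT₁/V₁ = 5.25×8.314×265/29.1 = 397 kPa.
Polytropic n=1.35: T₂ = T₁(V₁/V₂)^(n−1) = 265×(5.95)^0.35 = 495 K; P₂ = P₁(V₁/V₂)^n = 4420 kPa.
W = (P₁V₁−P₂V₂)/(n−1) = (397×29.1−4420×4.89)/0.35 = -28700 J.

-28700 J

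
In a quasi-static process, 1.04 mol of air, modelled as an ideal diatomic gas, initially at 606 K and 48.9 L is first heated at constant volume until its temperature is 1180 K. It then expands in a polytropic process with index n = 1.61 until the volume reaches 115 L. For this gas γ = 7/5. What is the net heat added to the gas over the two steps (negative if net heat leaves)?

8840 J

P₁ = nRT₁/V₁ = 1.04×8.314×606/48.9 = 107 kPa.
Step 1 — Isochoric: V stays 48.9 L; P/T = const ⇒ T₂ = 1180 K, P₂ = 209 kPa.
W = 0 (no volume change).
ΔU = nCvΔT = 1.04×20.8×(1180−606) = 12400 J.
Q = ΔU = 12400 J.
State after step 1: P = 209 kPa, V = 48.9 L, T = 1180 K.
Step 2 — Polytropic n=1.61: T₂ = T₁(V₁/V₂)^(n−1) = 1180×(0.425)^0.61 = 700 K; P₂ = P₁(V₁/V₂)^n = 52.7 kPa.
W = (P₁V₁−P₂V₂)/(n−1) = (209×48.9−52.7×115)/0.61 = 6800 J.
ΔU = nCvΔT = 1.04×20.8×(700−1180) = -10400 J.
Q = ΔU + W = -3570 J.
Net over both steps: W = 6800 J, Q = 8840 J, ΔU = 2040 J.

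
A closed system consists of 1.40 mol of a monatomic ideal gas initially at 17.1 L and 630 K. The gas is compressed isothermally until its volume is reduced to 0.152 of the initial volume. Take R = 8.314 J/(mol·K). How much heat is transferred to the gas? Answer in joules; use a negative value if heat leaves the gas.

P₁ = nRT₁/V₁ = 1.40×8.314×630/17.1 = 429 kPa.
Isothermal: T stays 630 K; PV = const ⇒ V₂ = 2.60 L, P₂ = 2820 kPa.
ΔU = 0 (ideal gas, T constant).
W = nRT ln(V₂/V₁) = 1.40×8.314×630×ln(0.152) = -13800 J.
Q = ΔU + W = -13800 J.

-13800 J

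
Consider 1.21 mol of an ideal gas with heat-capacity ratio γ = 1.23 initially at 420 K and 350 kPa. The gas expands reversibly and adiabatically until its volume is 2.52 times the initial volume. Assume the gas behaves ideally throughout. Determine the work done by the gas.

3520 J

V₁ = nRT₁/P₁ = 1.21×8.314×420/350 = 12.1 L.
Adiabatic: TV^(γ−1) = const ⇒ T₂ = 420×(0.397)^0.230 = 340 K; PV^γ = const ⇒ P₂ = 112 kPa.
ΔU = nCvΔT = 1.21×36.1×(340−420) = -3520 J.
Q = 0 for an adiabatic process, so W = −ΔU = 3520 J.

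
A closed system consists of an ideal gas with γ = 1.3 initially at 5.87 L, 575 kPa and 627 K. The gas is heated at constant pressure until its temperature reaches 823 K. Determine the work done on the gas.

n = P₁V₁/(RT₁) = 575×5.87/(8.314×627) = 0.647 mol.
Isobaric: P stays 575 kPa; V/T = const ⇒ T₂ = 823 K, V₂ = 7.70 L.
W = PΔV = 575×(7.70−5.87) kPa·L = 1060 J.
Work done on the gas = −W_by = -1060 J.

-1060 J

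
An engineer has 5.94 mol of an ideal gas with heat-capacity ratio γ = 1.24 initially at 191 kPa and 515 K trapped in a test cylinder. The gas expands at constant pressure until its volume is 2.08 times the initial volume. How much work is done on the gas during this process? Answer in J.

-27500 J

V₁ = nRT₁/P₁ = 5.94×8.314×515/191 = 133 L.
Isobaric: P stays 191 kPa; V/T = const ⇒ T₂ = 1070 K, V₂ = 277 L.
W = PΔV = 191×(277−133) kPa·L = 27500 J.
Work done on the gas = −W_by = -27500 J.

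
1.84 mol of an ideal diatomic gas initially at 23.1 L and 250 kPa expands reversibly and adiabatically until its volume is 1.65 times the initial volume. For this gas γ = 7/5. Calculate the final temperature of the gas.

T₁ = P₁V₁/(nR) = 250×23.1/(1.84×8.314) = 378 K.
Adiabatic: TV^(γ−1) = const ⇒ T₂ = 378×(0.606)^0.400 = 309 K; PV^γ = const ⇒ P₂ = 124 kPa.

309 K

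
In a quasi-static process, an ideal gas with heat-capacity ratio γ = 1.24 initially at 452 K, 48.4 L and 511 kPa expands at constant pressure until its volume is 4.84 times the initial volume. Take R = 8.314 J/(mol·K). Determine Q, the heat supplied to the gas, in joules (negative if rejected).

491000 J

n = P₁V₁/(RT₁) = 511×48.4/(8.314×452) = 6.58 mol.
Isobaric: P stays 511 kPa; V/T = const ⇒ T₂ = 2190 K, V₂ = 234 L.
W = PΔV = 511×(234−48.4) kPa·L = 95000 J.
ΔU = nCvΔT = 6.58×34.6×(2190−452) = 396000 J.
Q = ΔU + W = nCpΔT = 491000 J.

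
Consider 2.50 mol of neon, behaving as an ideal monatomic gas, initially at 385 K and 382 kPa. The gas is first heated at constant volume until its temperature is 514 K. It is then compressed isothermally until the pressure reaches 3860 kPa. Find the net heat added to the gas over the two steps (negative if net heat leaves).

V₁ = nRT₁/P₁ = 2.50×8.314×385/382 = 20.9 L.
Step 1 — Isochoric: V stays 20.9 L; P/T = const ⇒ T₂ = 514 K, P₂ = 510 kPa.
W = 0 (no volume change).
ΔU = nCvΔT = 2.50×12.5×(514−385) = 4020 J.
Q = ΔU = 4020 J.
State after step 1: P = 510 kPa, V = 20.9 L, T = 514 K.
Step 2 — Isothermal: T stays 514 K; PV = const ⇒ V₂ = 2.77 L, P₂ = 3860 kPa.
ΔU = 0 (ideal gas, T constant).
W = nRT ln(V₂/V₁) = 2.50×8.314×514×ln(0.132) = -21600 J.
Q = ΔU + W = -21600 J.
Net over both steps: W = -21600 J, Q = -17600 J, ΔU = 4020 J.

-17600 J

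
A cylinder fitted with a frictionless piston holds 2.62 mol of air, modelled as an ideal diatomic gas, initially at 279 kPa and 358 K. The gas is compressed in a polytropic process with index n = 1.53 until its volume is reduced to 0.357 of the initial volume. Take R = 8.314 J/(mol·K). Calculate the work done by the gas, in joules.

-10700 J

V₁ = nRT₁/P₁ = 2.62×8.314×358/279 = 28.0 L.
Polytropic n=1.53: T₂ = T₁(V₁/V₂)^(n−1) = 358×(2.80)^0.53 = 618 K; P₂ = P₁(V₁/V₂)^n = 1350 kPa.
W = (P₁V₁−P₂V₂)/(n−1) = (279×28.0−1350×9.98)/0.53 = -10700 J.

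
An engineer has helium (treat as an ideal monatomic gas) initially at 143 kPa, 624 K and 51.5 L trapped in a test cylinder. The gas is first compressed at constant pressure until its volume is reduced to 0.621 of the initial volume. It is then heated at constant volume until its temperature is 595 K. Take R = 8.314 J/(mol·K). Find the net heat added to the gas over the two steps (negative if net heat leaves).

-3300 J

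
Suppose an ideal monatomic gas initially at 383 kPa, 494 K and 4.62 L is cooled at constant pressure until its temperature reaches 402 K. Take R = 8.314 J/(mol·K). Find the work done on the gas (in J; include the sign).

330 J

n = P₁V₁/(RT₁) = 383×4.62/(8.314×494) = 0.431 mol.
Isobaric: P stays 383 kPa; V/T = const ⇒ T₂ = 402 K, V₂ = 3.76 L.
W = PΔV = 383×(3.76−4.62) kPa·L = -330 J.
Work done on the gas = −W_by = 330 J.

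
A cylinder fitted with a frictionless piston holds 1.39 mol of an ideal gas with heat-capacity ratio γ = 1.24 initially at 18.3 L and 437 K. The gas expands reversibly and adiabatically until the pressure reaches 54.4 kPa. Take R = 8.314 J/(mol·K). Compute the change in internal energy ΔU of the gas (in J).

P₁ = nRT₁/V₁ = 1.39×8.314×437/18.3 = 276 kPa.
Adiabatic: T₂/T₁ = (P₂/P₁)^((γ−1)/γ) ⇒ T₂ = 437×(0.197)^0.194 = 319 K; V₂ = 67.8 L.
For an ideal gas ΔU = nCvΔT with Cv = R/(γ−1) = 34.6 J/(mol·K).
ΔU = 1.39×34.6×(319−437) = -5680 J.

-5680 J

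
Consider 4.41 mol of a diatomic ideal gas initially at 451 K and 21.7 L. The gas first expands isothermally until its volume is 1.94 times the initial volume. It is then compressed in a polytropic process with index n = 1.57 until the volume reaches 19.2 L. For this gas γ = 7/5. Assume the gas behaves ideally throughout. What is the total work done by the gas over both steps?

P₁ = nRT₁/V₁ = 4.41×8.314×451/21.7 = 762 kPa.
Step 1 — Isothermal: T stays 451 K; PV = const ⇒ V₂ = 42.1 L, P₂ = 393 kPa.
ΔU = 0 (ideal gas, T constant).
W = nRT ln(V₂/V₁) = 4.41×8.314×451×ln(1.94) = 11000 J.
Q = ΔU + W = 11000 J.
State after step 1: P = 393 kPa, V = 42.1 L, T = 451 K.
Step 2 — Polytropic n=1.57: T₂ = T₁(V₁/V₂)^(n−1) = 451×(2.19)^0.57 = 706 K; P₂ = P₁(V₁/V₂)^n = 1350 kPa.
W = (P₁V₁−P₂V₂)/(n−1) = (393×42.1−1350×19.2)/0.57 = -16400 J.
ΔU = nCvΔT = 4.41×20.8×(706−451) = 23300 J.
Q = ΔU + W = 6960 J.
Net over both steps: W = -5420 J, Q = 17900 J, ΔU = 23300 J.

-5420 J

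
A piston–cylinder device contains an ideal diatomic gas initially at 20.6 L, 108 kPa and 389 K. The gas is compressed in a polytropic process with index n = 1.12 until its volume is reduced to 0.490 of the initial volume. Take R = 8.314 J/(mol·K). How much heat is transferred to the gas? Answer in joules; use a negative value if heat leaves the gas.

n = P₁V₁/(RT₁) = 108×20.6/(8.314×389) = 0.688 mol.
Polytropic n=1.12: T₂ = T₁(V₁/V₂)^(n−1) = 389×(2.04)^0.12 = 424 K; P₂ = P₁(V₁/V₂)^n = 240 kPa.
W = (P₁V₁−P₂V₂)/(n−1) = (108×20.6−240×10.1)/0.12 = -1660 J.
ΔU = nCvΔT = 0.688×20.8×(424−389) = 497 J.
Q = ΔU + W = -1160 J.

-1160 J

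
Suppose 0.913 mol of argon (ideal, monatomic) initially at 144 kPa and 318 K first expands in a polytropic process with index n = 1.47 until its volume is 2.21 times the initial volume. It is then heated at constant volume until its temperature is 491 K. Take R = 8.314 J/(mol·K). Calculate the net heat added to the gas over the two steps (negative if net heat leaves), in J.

V₁ = nRT₁/P₁ = 0.913×8.314×318/144 = 16.8 L.
Step 1 — Polytropic n=1.47: T₂ = T₁(V₁/V₂)^(n−1) = 318×(0.452)^0.47 = 219 K; P₂ = P₁(V₁/V₂)^n = 44.9 kPa.
W = (P₁V₁−P₂V₂)/(n−1) = (144×16.8−44.9×37.0)/0.47 = 1600 J.
ΔU = nCvΔT = 0.913×12.5×(219−318) = -1130 J.
Q = ΔU + W = 471 J.
State after step 1: P = 44.9 kPa, V = 37.0 L, T = 219 K.
Step 2 — Isochoric: V stays 37.0 L; P/T = const ⇒ T₂ = 491 K, P₂ = 101 kPa.
W = 0 (no volume change).
ΔU = nCvΔT = 0.913×12.5×(491−219) = 3100 J.
Q = ΔU = 3100 J.
Net over both steps: W = 1600 J, Q = 3570 J, ΔU = 1970 J.

3570 J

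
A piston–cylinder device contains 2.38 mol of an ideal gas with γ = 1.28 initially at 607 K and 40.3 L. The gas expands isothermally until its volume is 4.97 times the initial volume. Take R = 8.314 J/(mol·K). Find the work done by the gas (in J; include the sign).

P₁ = nRT₁/V₁ = 2.38×8.314×607/40.3 = 298 kPa.
Isothermal: T stays 607 K; PV = const ⇒ V₂ = 200 L, P₂ = 60.0 kPa.
W = nRT ln(V₂/V₁) = 2.38×8.314×607×ln(4.97) = 19300 J.

19300 J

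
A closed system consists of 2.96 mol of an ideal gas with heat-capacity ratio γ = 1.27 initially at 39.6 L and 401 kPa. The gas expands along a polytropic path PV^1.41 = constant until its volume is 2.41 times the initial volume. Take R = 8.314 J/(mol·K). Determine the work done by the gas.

11700 J

T₁ = P₁V₁/(nR) = 401×39.6/(2.96×8.314) = 645 K.
Polytropic n=1.41: T₂ = T₁(V₁/V₂)^(n−1) = 645×(0.415)^0.41 = 450 K; P₂ = P₁(V₁/V₂)^n = 116 kPa.
W = (P₁V₁−P₂V₂)/(n−1) = (401×39.6−116×95.4)/0.41 = 11700 J.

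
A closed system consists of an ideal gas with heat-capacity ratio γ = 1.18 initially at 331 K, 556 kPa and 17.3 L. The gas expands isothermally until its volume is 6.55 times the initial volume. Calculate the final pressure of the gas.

Isothermal: T stays 331 K; PV = const ⇒ V₂ = 113 L, P₂ = 84.9 kPa.

84.9 kPa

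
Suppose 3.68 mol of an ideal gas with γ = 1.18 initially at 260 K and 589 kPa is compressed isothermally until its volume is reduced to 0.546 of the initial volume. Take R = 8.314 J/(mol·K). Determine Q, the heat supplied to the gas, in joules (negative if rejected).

V₁ = nRT₁/P₁ = 3.68×8.314×260/589 = 13.5 L.
Isothermal: T stays 260 K; PV = const ⇒ V₂ = 7.37 L, P₂ = 1080 kPa.
ΔU = 0 (ideal gas, T constant).
W = nRT ln(V₂/V₁) = 3.68×8.314×260×ln(0.546) = -4810 J.
Q = ΔU + W = -4810 J.

-4810 J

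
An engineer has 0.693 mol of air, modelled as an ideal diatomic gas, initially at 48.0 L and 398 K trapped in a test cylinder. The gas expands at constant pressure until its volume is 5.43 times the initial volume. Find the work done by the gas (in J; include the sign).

10200 J

P₁ = nRT₁/V₁ = 0.693×8.314×398/48.0 = 47.8 kPa.
Isobaric: P stays 47.8 kPa; V/T = const ⇒ T₂ = 2160 K, V₂ = 261 L.
W = PΔV = 47.8×(261−48.0) kPa·L = 10200 J.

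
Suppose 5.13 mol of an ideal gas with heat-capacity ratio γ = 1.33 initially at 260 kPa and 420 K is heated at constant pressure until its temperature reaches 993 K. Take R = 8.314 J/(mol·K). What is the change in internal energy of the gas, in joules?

74100 J

V₁ = nRT₁/P₁ = 5.13×8.314×420/260 = 68.9 L.
Isobaric: P stays 260 kPa; V/T = const ⇒ T₂ = 993 K, V₂ = 163 L.
For an ideal gas ΔU = nCvΔT with Cv = R/(γ−1) = 25.2 J/(mol·K).
ΔU = 5.13×25.2×(993−420) = 74100 J.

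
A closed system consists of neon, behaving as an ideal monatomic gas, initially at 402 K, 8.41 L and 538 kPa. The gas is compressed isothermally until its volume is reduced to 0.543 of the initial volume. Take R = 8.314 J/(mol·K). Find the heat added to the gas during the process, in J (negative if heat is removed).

n = P₁V₁/(RT₁) = 538×8.41/(8.314×402) = 1.35 mol.
Isothermal: T stays 402 K; PV = const ⇒ V₂ = 4.57 L, P₂ = 991 kPa.
ΔU = 0 (ideal gas, T constant).
W = nRT ln(V₂/V₁) = 1.35×8.314×402×ln(0.543) = -2760 J.
Q = ΔU + W = -2760 J.

-2760 J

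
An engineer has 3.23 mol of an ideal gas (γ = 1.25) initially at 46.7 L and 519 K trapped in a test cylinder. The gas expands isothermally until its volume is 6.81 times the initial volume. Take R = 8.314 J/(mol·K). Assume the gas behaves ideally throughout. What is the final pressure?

43.8 kPa

P₁ = nRT₁/V₁ = 3.23×8.314×519/46.7 = 298 kPa.
Isothermal: T stays 519 K; PV = const ⇒ V₂ = 318 L, P₂ = 43.8 kPa.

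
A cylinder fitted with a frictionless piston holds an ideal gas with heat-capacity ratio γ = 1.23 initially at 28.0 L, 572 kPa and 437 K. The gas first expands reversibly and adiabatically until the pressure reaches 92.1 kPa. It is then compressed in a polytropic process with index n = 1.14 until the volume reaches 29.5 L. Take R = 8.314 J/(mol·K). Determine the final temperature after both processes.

n = P₁V₁/(RT₁) = 572×28.0/(8.314×437) = 4.41 mol.
Step 1 — Adiabatic: T₂/T₁ = (P₂/P₁)^((γ−1)/γ) ⇒ T₂ = 437×(0.161)^0.187 = 311 K; V₂ = 124 L.
ΔU = nCvΔT = 4.41×36.1×(311−437) = -20100 J.
Q = 0 for an adiabatic process, so W = −ΔU = 20100 J.
State after step 1: P = 92.1 kPa, V = 124 L, T = 311 K.
Step 2 — Polytropic n=1.14: T₂ = T₁(V₁/V₂)^(n−1) = 311×(4.19)^0.14 = 380 K; P₂ = P₁(V₁/V₂)^n = 472 kPa.
W = (P₁V₁−P₂V₂)/(n−1) = (92.1×124−472×29.5)/0.14 = -18100 J.
ΔU = nCvΔT = 4.41×36.1×(380−311) = 11000 J.
Q = ΔU + W = -7070 J.
Net over both steps: W = 2090 J, Q = -7070 J, ΔU = -9150 J.

380 K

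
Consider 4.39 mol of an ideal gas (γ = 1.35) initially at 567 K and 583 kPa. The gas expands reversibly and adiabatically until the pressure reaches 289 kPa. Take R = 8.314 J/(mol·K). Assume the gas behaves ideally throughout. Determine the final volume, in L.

59.7 L

V₁ = nRT₁/P₁ = 4.39×8.314×567/583 = 35.5 L.
Adiabatic: T₂/T₁ = (P₂/P₁)^((γ−1)/γ) ⇒ T₂ = 567×(0.496)^0.259 = 473 K; V₂ = 59.7 L.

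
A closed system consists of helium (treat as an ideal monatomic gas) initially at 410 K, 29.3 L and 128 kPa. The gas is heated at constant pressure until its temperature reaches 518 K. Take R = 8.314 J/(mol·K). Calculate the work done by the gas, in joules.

988 J

n = P₁V₁/(RT₁) = 128×29.3/(8.314×410) = 1.10 mol.
Isobaric: P stays 128 kPa; V/T = const ⇒ T₂ = 518 K, V₂ = 37.0 L.
W = PΔV = 128×(37.0−29.3) kPa·L = 988 J.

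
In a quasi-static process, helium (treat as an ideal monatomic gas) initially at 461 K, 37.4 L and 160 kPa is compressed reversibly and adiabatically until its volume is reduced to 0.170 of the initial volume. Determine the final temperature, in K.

Adiabatic: TV^(γ−1) = const ⇒ T₂ = 461×(5.88)^0.667 = 1500 K; PV^γ = const ⇒ P₂ = 3070 kPa.

1500 K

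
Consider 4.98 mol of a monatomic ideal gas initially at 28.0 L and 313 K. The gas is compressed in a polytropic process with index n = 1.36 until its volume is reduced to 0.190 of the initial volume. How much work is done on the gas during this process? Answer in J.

29500 J

P₁ = nRT₁/V₁ = 4.98×8.314×313/28.0 = 463 kPa.
Polytropic n=1.36: T₂ = T₁(V₁/V₂)^(n−1) = 313×(5.26)^0.36 = 569 K; P₂ = P₁(V₁/V₂)^n = 4430 kPa.
W = (P₁V₁−P₂V₂)/(n−1) = (463×28.0−4430×5.32)/0.36 = -29500 J.
Work done on the gas = −W_by = 29500 J.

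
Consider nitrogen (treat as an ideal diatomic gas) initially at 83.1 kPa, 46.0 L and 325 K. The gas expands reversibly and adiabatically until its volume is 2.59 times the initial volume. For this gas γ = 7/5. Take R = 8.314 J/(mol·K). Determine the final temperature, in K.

222 K

Adiabatic: TV^(γ−1) = const ⇒ T₂ = 325×(0.386)^0.400 = 222 K; PV^γ = const ⇒ P₂ = 21.9 kPa.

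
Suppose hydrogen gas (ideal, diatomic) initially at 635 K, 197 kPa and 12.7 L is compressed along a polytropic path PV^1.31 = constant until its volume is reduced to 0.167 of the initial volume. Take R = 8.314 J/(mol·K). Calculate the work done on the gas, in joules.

n = P₁V₁/(RT₁) = 197×12.7/(8.314×635) = 0.474 mol.
Polytropic n=1.31: T₂ = T₁(V₁/V₂)^(n−1) = 635×(5.99)^0.31 = 1110 K; P₂ = P₁(V₁/V₂)^n = 2050 kPa.
W = (P₁V₁−P₂V₂)/(n−1) = (197×12.7−2050×2.12)/0.31 = -5990 J.
Work done on the gas = −W_by = 5990 J.

5990 J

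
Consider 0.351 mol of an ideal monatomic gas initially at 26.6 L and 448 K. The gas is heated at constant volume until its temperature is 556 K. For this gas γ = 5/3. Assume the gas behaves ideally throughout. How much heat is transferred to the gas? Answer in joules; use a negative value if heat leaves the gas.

473 J

P₁ = nRT₁/V₁ = 0.351×8.314×448/26.6 = 49.1 kPa.
Isochoric: V stays 26.6 L; P/T = const ⇒ T₂ = 556 K, P₂ = 61.0 kPa.
W = 0 (no volume change).
ΔU = nCvΔT = 0.351×12.5×(556−448) = 473 J.
Q = ΔU = 473 J.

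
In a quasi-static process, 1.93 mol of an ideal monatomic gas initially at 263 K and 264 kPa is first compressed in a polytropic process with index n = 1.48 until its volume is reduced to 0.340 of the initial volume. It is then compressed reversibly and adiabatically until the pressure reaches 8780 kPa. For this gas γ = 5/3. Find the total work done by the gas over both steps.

-18100 J

V₁ = nRT₁/P₁ = 1.93×8.314×263/264 = 16.0 L.
Step 1 — Polytropic n=1.48: T₂ = T₁(V₁/V₂)^(n−1) = 263×(2.94)^0.48 = 441 K; P₂ = P₁(V₁/V₂)^n = 1300 kPa.
W = (P₁V₁−P₂V₂)/(n−1) = (264×16.0−1300×5.43)/0.48 = -5960 J.
ΔU = nCvΔT = 1.93×12.5×(441−263) = 4290 J.
Q = ΔU + W = -1670 J.
State after step 1: P = 1300 kPa, V = 5.43 L, T = 441 K.
Step 2 — Adiabatic: T₂/T₁ = (P₂/P₁)^((γ−1)/γ) ⇒ T₂ = 441×(6.74)^0.400 = 947 K; V₂ = 1.73 L.
ΔU = nCvΔT = 1.93×12.5×(947−441) = 12200 J.
Q = 0 for an adiabatic process, so W = −ΔU = -12200 J.
Net over both steps: W = -18100 J, Q = -1670 J, ΔU = 16500 J.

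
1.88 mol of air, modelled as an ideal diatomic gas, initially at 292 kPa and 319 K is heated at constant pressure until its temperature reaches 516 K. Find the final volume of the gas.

27.6 L

V₁ = nRT₁/P₁ = 1.88×8.314×319/292 = 17.1 L.
Isobaric: P stays 292 kPa; V/T = const ⇒ T₂ = 516 K, V₂ = 27.6 L.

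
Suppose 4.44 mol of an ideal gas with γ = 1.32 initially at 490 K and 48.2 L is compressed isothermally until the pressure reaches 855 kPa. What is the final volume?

P₁ = nRT₁/V₁ = 4.44×8.314×490/48.2 = 375 kPa.
Isothermal: T stays 490 K; PV = const ⇒ V₂ = 21.2 L, P₂ = 855 kPa.

21.2 L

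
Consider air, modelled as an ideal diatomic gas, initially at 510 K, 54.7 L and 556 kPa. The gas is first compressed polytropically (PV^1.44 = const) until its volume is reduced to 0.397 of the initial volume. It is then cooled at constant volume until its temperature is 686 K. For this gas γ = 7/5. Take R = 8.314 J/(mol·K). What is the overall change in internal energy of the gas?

26200 J

n = P₁V₁/(RT₁) = 556×54.7/(8.314×510) = 7.17 mol.
Step 1 — Polytropic n=1.44: T₂ = T₁(V₁/V₂)^(n−1) = 510×(2.52)^0.44 = 766 K; P₂ = P₁(V₁/V₂)^n = 2100 kPa.
W = (P₁V₁−P₂V₂)/(n−1) = (556×54.7−2100×21.7)/0.44 = -34700 J.
ΔU = nCvΔT = 7.17×20.8×(766−510) = 38100 J.
Q = ΔU + W = 3470 J.
State after step 1: P = 2100 kPa, V = 21.7 L, T = 766 K.
Step 2 — Isochoric: V stays 21.7 L; P/T = const ⇒ T₂ = 686 K, P₂ = 1880 kPa.
W = 0 (no volume change).
ΔU = nCvΔT = 7.17×20.8×(686−766) = -11900 J.
Q = ΔU = -11900 J.
Net over both steps: W = -34700 J, Q = -8430 J, ΔU = 26200 J.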